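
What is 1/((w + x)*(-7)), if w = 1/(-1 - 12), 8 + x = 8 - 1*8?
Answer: 13/735 ≈ 0.017687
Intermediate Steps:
x = -8 (x = -8 + (8 - 1*8) = -8 + (8 - 8) = -8 + 0 = -8)
w = -1/13 (w = 1/(-13) = -1/13 ≈ -0.076923)
1/((w + x)*(-7)) = 1/((-1/13 - 8)*(-7)) = 1/(-105/13*(-7)) = 1/(735/13) = 13/735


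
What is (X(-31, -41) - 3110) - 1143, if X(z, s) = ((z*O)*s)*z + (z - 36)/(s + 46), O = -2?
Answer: 372678/5 ≈ 74536.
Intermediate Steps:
X(z, s) = (-36 + z)/(46 + s) - 2*s*z² (X(z, s) = ((z*(-2))*s)*z + (z - 36)/(s + 46) = ((-2*z)*s)*z + (-36 + z)/(46 + s) = (-2*s*z)*z + (-36 + z)/(46 + s) = -2*s*z² + (-36 + z)/(46 + s) = (-36 + z)/(46 + s) - 2*s*z²)
(X(-31, -41) - 3110) - 1143 = ((-36 - 31 - 92*(-41)*(-31)² - 2*(-41)²*(-31)²)/(46 - 41) - 3110) - 1143 = ((-36 - 31 - 92*(-41)*961 - 2*1681*961)/5 - 3110) - 1143 = ((-36 - 31 + 3624892 - 3230882)/5 - 3110) - 1143 = ((⅕)*393943 - 3110) - 1143 = (393943/5 - 3110) - 1143 = 378393/5 - 1143 = 372678/5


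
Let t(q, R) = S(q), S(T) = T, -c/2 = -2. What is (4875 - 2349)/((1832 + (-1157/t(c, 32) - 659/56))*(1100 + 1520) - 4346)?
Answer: 11788/18698527 ≈ 0.00063042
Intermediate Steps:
c = 4 (c = -2*(-2) = 4)
t(q, R) = q
(4875 - 2349)/((1832 + (-1157/t(c, 32) - 659/56))*(1100 + 1520) - 4346) = (4875 - 2349)/((1832 + (-1157/4 - 659/56))*(1100 + 1520) - 4346) = 2526/((1832 + (-1157*¼ - 659*1/56))*2620 - 4346) = 2526/((1832 + (-1157/4 - 659/56))*2620 - 4346) = 2526/((1832 - 16857/56)*2620 - 4346) = 2526/((85735/56)*2620 - 4346) = 2526/(56156425/14 - 4346) = 2526/(56095581/14) = 2526*(14/56095581) = 11788/18698527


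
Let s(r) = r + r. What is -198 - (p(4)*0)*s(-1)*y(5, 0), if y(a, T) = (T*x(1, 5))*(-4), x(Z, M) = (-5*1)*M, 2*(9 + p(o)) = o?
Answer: -198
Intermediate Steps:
s(r) = 2*r
p(o) = -9 + o/2
x(Z, M) = -5*M
y(a, T) = 100*T (y(a, T) = (T*(-5*5))*(-4) = (T*(-25))*(-4) = -25*T*(-4) = 100*T)
-198 - (p(4)*0)*s(-1)*y(5, 0) = -198 - ((-9 + (½)*4)*0)*(2*(-1))*100*0 = -198 - ((-9 + 2)*0)*(-2)*0 = -198 - -7*0*(-2)*0 = -198 - 0*(-2)*0 = -198 - 0*0 = -198 - 1*0 = -198 + 0 = -198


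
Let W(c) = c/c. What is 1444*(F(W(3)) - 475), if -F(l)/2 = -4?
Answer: -674348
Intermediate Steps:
W(c) = 1
F(l) = 8 (F(l) = -2*(-4) = 8)
1444*(F(W(3)) - 475) = 1444*(8 - 475) = 1444*(-467) = -674348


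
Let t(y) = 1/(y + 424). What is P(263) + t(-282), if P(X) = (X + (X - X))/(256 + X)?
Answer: 37865/73698 ≈ 0.51379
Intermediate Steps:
t(y) = 1/(424 + y)
P(X) = X/(256 + X) (P(X) = (X + 0)/(256 + X) = X/(256 + X))
P(263) + t(-282) = 263/(256 + 263) + 1/(424 - 282) = 263/519 + 1/142 = 37865/73698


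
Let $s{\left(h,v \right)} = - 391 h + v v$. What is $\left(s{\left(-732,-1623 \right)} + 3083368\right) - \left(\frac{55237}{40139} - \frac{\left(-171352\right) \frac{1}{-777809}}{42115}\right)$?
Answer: $\frac{7893976912148428372918}{1314850323618865} \approx 6.0037 \cdot 10^{6}$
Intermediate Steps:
$s{\left(h,v \right)} = v^{2} - 391 h$ ($s{\left(h,v \right)} = - 391 h + v^{2} = v^{2} - 391 h$)
$\left(s{\left(-732,-1623 \right)} + 3083368\right) - \left(\frac{55237}{40139} - \frac{\left(-171352\right) \frac{1}{-777809}}{42115}\right) = \left(\left(\left(-1623\right)^{2} - -286212\right) + 3083368\right) - \left(\frac{55237}{40139} - \frac{\left(-171352\right) \frac{1}{-777809}}{42115}\right) = \left(\left(2634129 + 286212\right) + 3083368\right) - \left(\frac{55237}{40139} - \left(-171352\right) \left(- \frac{1}{777809}\right) \frac{1}{42115}\right) = \left(2920341 + 3083368\right) + \left(\frac{171352}{777809} \cdot \frac{1}{42115} - \frac{55237}{40139}\right) = 6003709 + \left(\frac{171352}{32757426035} - \frac{55237}{40139}\right) = 6003709 - \frac{1809415063997367}{1314850323618865} = \frac{7893976912148428372918}{1314850323618865}$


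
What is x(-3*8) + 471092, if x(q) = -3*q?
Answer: 471164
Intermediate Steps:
x(-3*8) + 471092 = -(-9)*8 + 471092 = -3*(-24) + 471092 = 72 + 471092 = 471164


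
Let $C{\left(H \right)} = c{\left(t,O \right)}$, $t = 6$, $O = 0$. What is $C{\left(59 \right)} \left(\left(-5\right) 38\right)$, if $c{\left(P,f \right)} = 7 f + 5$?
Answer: $-950$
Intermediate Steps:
$c{\left(P,f \right)} = 5 + 7 f$
$C{\left(H \right)} = 5$ ($C{\left(H \right)} = 5 + 7 \cdot 0 = 5 + 0 = 5$)
$C{\left(59 \right)} \left(\left(-5\right) 38\right) = 5 \left(\left(-5\right) 38\right) = 5 \left(-190\right) = -950$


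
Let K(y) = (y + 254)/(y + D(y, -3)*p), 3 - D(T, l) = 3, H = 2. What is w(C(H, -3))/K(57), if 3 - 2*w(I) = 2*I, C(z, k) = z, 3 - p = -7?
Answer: -57/622 ≈ -0.091640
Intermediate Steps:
D(T, l) = 0 (D(T, l) = 3 - 1*3 = 3 - 3 = 0)
p = 10 (p = 3 - 1*(-7) = 3 + 7 = 10)
w(I) = 3/2 - I
K(y) = (254 + y)/y (K(y) = (y + 254)/(y + 0*10) = (254 + y)/(y + 0) = (254 + y)/y)
w(C(H, -3))/K(57) = (3/2 - 1*2)/(((254 + 57)/57)) = (3/2 - 2)/(((1/57)*311)) = -1/(2*311/57) = -1/2*57/311 = -57/622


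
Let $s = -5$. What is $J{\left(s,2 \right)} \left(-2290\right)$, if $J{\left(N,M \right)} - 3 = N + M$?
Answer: $0$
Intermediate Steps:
$J{\left(N,M \right)} = 3 + M + N$ ($J{\left(N,M \right)} = 3 + \left(N + M\right) = 3 + \left(M + N\right) = 3 + M + N$)
$J{\left(s,2 \right)} \left(-2290\right) = \left(3 + 2 - 5\right) \left(-2290\right) = 0 \left(-2290\right) = 0$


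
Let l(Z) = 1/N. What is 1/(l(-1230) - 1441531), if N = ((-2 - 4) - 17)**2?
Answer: -529/762569898 ≈ -6.9371e-7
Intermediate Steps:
N = 529 (N = (-6 - 17)**2 = (-23)**2 = 529)
l(Z) = 1/529
1/(l(-1230) - 1441531) = 1/(1/529 - 1441531) = 1/(-762569898/529) = -529/762569898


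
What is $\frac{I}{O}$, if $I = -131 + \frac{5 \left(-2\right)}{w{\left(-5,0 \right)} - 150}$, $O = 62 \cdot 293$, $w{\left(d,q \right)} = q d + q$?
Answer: $- \frac{982}{136245} \approx -0.0072076$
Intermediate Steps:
$w{\left(d,q \right)} = q + d q$ ($w{\left(d,q \right)} = d q + q = q + d q$)
$O = 18166$
$I = - \frac{1964}{15}$ ($I = -131 + \frac{5 \left(-2\right)}{0 \left(1 - 5\right) - 150} = -131 + \frac{1}{0 \left(-4\right) - 150} \left(-10\right) = -131 + \frac{1}{0 - 150} \left(-10\right) = -131 + \frac{1}{-150} \left(-10\right) = -131 - - \frac{1}{15} = -131 + \frac{1}{15} = - \frac{1964}{15} \approx -130.93$)
$\frac{I}{O} = - \frac{1964}{15 \cdot 18166} = \left(- \frac{1964}{15}\right) \frac{1}{18166} = - \frac{982}{136245}$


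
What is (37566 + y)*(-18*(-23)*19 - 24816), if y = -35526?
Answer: -34578000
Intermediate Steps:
(37566 + y)*(-18*(-23)*19 - 24816) = (37566 - 35526)*(-18*(-23)*19 - 24816) = 2040*(414*19 - 24816) = 2040*(7866 - 24816) = 2040*(-16950) = -34578000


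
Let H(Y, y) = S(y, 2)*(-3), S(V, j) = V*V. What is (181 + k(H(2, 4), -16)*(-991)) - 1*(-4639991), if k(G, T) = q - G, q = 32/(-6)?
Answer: 13793668/3 ≈ 4.5979e+6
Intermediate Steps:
S(V, j) = V²
q = -16/3 (q = 32*(-⅙) = -16/3 ≈ -5.3333)
H(Y, y) = -3*y² (H(Y, y) = y²*(-3) = -3*y²)
k(G, T) = -16/3 - G
(181 + k(H(2, 4), -16)*(-991)) - 1*(-4639991) = (181 + (-16/3 - (-3)*4²)*(-991)) - 1*(-4639991) = (181 + (-16/3 - (-3)*16)*(-991)) + 4639991 = (181 + (-16/3 - 1*(-48))*(-991)) + 4639991 = (181 + (-16/3 + 48)*(-991)) + 4639991 = (181 + (128/3)*(-991)) + 4639991 = (181 - 126848/3) + 4639991 = -126305/3 + 4639991 = 13793668/3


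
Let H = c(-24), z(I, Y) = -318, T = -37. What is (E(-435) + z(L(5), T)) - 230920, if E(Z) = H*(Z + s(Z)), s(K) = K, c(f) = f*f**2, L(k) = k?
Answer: 11795642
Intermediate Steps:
c(f) = f**3
H = -13824 (H = (-24)**3 = -13824)
E(Z) = -27648*Z (E(Z) = -13824*(Z + Z) = -27648*Z)
(E(-435) + z(L(5), T)) - 230920 = (-27648*(-435) - 318) - 230920 = (12026880 - 318) - 230920 = 12026562 - 230920 = 11795642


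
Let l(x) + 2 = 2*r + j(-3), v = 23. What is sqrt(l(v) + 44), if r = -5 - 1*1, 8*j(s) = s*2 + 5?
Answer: sqrt(478)/4 ≈ 5.4658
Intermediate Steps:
j(s) = 5/8 + s/4 (j(s) = (s*2 + 5)/8 = (2*s + 5)/8 = (5 + 2*s)/8 = 5/8 + s/4)
r = -6 (r = -5 - 1 = -6)
l(x) = -113/8 (l(x) = -2 + (2*(-6) + (5/8 + (1/4)*(-3))) = -2 + (-12 + (5/8 - 3/4)) = -2 + (-12 - 1/8) = -2 - 97/8 = -113/8)
sqrt(l(v) + 44) = sqrt(-113/8 + 44) = sqrt(239/8) = sqrt(478)/4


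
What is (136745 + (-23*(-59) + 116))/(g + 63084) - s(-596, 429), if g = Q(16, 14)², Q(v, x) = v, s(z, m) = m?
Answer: -13517321/31670 ≈ -426.82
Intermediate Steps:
g = 256 (g = 16² = 256)
(136745 + (-23*(-59) + 116))/(g + 63084) - s(-596, 429) = (136745 + (-23*(-59) + 116))/(256 + 63084) - 1*429 = (136745 + (1357 + 116))/63340 - 429 = (136745 + 1473)*(1/63340) - 429 = 138218*(1/63340) - 429 = 69109/31670 - 429 = -13517321/31670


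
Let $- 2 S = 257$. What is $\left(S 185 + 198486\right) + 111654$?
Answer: $\frac{572735}{2} \approx 2.8637 \cdot 10^{5}$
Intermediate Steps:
$S = - \frac{257}{2}$ ($S = \left(- \frac{1}{2}\right) 257 = - \frac{257}{2} \approx -128.5$)
$\left(S 185 + 198486\right) + 111654 = \left(\left(- \frac{257}{2}\right) 185 + 198486\right) + 111654 = \left(- \frac{47545}{2} + 198486\right) + 111654 = \frac{349427}{2} + 111654 = \frac{572735}{2}$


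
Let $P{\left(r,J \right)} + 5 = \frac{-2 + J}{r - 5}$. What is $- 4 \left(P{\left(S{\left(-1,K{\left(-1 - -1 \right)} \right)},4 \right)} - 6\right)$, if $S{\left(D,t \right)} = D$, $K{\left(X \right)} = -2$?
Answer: $\frac{136}{3} \approx 45.333$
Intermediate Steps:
$P{\left(r,J \right)} = -5 + \frac{-2 + J}{-5 + r}$ ($P{\left(r,J \right)} = -5 + \frac{-2 + J}{r - 5} = -5 + \frac{-2 + J}{-5 + r}$)
$- 4 \left(P{\left(S{\left(-1,K{\left(-1 - -1 \right)} \right)},4 \right)} - 6\right) = - 4 \left(\frac{23 + 4 - -5}{-5 - 1} - 6\right) = - 4 \left(\frac{23 + 4 + 5}{-6} - 6\right) = - 4 \left(\left(- \frac{1}{6}\right) 32 - 6\right) = - 4 \left(- \frac{16}{3} - 6\right) = \left(-4\right) \left(- \frac{34}{3}\right) = \frac{136}{3}$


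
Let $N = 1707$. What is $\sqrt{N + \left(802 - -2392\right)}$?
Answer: $13 \sqrt{29} \approx 70.007$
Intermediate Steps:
$\sqrt{N + \left(802 - -2392\right)} = \sqrt{1707 + \left(802 - -2392\right)} = \sqrt{1707 + \left(802 + 2392\right)} = \sqrt{1707 + 3194} = \sqrt{4901} = 13 \sqrt{29}$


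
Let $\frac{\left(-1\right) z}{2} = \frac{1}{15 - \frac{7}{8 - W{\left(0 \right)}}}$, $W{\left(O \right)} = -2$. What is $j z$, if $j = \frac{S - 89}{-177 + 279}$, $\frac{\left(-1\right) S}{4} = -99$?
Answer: $- \frac{3070}{7293} \approx -0.42095$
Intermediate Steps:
$S = 396$ ($S = \left(-4\right) \left(-99\right) = 396$)
$z = - \frac{20}{143}$ ($z = - \frac{2}{15 - \frac{7}{8 - -2}} = - \frac{2}{15 - \frac{7}{8 + 2}} = - \frac{2}{15 - \frac{7}{10}} = - \frac{2}{\frac{143}{10}} = \left(-2\right) \frac{10}{143} = - \frac{20}{143} \approx -0.13986$)
$j = \frac{307}{102}$ ($j = \frac{396 - 89}{-177 + 279} = \frac{307}{102} \approx 3.0098$)
$j z = \frac{307}{102} \left(- \frac{20}{143}\right) = - \frac{3070}{7293}$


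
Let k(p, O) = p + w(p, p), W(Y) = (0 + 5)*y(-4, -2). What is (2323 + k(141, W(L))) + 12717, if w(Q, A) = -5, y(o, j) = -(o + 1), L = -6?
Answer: 15176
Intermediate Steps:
y(o, j) = -1 - o (y(o, j) = -(1 + o) = -1 - o)
W(Y) = 15 (W(Y) = (0 + 5)*(-1 - 1*(-4)) = 5*(-1 + 4) = 5*3 = 15)
k(p, O) = -5 + p (k(p, O) = p - 5 = -5 + p)
(2323 + k(141, W(L))) + 12717 = (2323 + (-5 + 141)) + 12717 = (2323 + 136) + 12717 = 2459 + 12717 = 15176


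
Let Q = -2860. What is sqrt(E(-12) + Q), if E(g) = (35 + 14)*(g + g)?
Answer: 2*I*sqrt(1009) ≈ 63.53*I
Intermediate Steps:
E(g) = 98*g (E(g) = 49*(2*g) = 98*g)
sqrt(E(-12) + Q) = sqrt(98*(-12) - 2860) = sqrt(-1176 - 2860) = sqrt(-4036) = 2*I*sqrt(1009)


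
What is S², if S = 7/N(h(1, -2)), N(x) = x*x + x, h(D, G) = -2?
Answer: 49/4 ≈ 12.250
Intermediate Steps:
N(x) = x + x² (N(x) = x² + x = x + x²)
S = 7/2 (S = 7/((-2*(1 - 2))) = 7/((-2*(-1))) = 7/2 ≈ 3.5000)
S² = (7/2)² = 49/4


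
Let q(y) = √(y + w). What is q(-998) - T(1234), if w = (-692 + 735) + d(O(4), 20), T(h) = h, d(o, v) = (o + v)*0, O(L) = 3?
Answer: -1234 + I*√955 ≈ -1234.0 + 30.903*I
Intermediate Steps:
d(o, v) = 0
w = 43 (w = (-692 + 735) + 0 = 43 + 0 = 43)
q(y) = √(43 + y) (q(y) = √(y + 43) = √(43 + y))
q(-998) - T(1234) = √(43 - 998) - 1*1234 = √(-955) - 1234 = I*√955 - 1234 = -1234 + I*√955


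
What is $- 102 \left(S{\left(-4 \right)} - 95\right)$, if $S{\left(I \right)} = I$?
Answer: $10098$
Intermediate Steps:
$- 102 \left(S{\left(-4 \right)} - 95\right) = - 102 \left(-4 - 95\right) = \left(-102\right) \left(-99\right) = 10098$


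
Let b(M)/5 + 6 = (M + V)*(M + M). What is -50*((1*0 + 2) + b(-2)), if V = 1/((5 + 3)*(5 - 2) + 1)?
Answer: -560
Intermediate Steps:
V = 1/25 (V = 1/(8*3 + 1) = 1/(24 + 1) = 1/25 ≈ 0.040000)
b(M) = -30 + 10*M*(1/25 + M) (b(M) = -30 + 5*((M + 1/25)*(M + M)) = -30 + 5*((1/25 + M)*(2*M)) = -30 + 5*(2*M*(1/25 + M)) = -30 + 10*M*(1/25 + M))
-50*((1*0 + 2) + b(-2)) = -50*((1*0 + 2) + (-30 + 10*(-2)**2 + (2/5)*(-2))) = -50*((0 + 2) + (-30 + 10*4 - 4/5)) = -50*(2 + (-30 + 40 - 4/5)) = -50*(2 + 46/5) = -50*56/5 = -560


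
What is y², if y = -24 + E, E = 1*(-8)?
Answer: 1024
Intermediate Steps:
E = -8
y = -32 (y = -24 - 8 = -32)
y² = (-32)² = 1024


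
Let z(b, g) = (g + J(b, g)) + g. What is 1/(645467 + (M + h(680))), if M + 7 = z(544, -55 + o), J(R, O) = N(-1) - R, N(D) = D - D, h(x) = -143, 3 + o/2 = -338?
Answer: 1/643299 ≈ 1.5545e-6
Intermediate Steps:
o = -682 (o = -6 + 2*(-338) = -6 - 676 = -682)
N(D) = 0
J(R, O) = -R (J(R, O) = 0 - R = -R)
z(b, g) = -b + 2*g (z(b, g) = (g - b) + g = -b + 2*g)
M = -2025 (M = -7 + (-1*544 + 2*(-55 - 682)) = -7 + (-544 + 2*(-737)) = -7 + (-544 - 1474) = -7 - 2018 = -2025)
1/(645467 + (M + h(680))) = 1/(645467 + (-2025 - 143)) = 1/(645467 - 2168) = 1/643299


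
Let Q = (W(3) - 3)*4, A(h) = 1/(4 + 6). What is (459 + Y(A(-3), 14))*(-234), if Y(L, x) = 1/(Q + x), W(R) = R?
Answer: -751959/7 ≈ -1.0742e+5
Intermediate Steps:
A(h) = ⅒ (A(h) = 1/10 = ⅒)
Q = 0 (Q = (3 - 3)*4 = 0*4 = 0)
Y(L, x) = 1/x (Y(L, x) = 1/(0 + x) = 1/x)
(459 + Y(A(-3), 14))*(-234) = (459 + 1/14)*(-234) = (6427/14)*(-234) = -751959/7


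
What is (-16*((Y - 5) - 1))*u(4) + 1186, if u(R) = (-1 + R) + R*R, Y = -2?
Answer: 3618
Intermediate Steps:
u(R) = -1 + R + R² (u(R) = (-1 + R) + R² = -1 + R + R²)
(-16*((Y - 5) - 1))*u(4) + 1186 = (-16*((-2 - 5) - 1))*(-1 + 4 + 4²) + 1186 = (-16*(-7 - 1))*(-1 + 4 + 16) + 1186 = -16*(-8)*19 + 1186 = 128*19 + 1186 = 2432 + 1186 = 3618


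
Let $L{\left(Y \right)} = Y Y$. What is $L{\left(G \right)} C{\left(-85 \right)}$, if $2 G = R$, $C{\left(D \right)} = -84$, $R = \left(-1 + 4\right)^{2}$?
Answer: $-1701$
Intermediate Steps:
$R = 9$ ($R = 3^{2} = 9$)
$G = \frac{9}{2}$ ($G = \frac{1}{2} \cdot 9 = \frac{9}{2} \approx 4.5$)
$L{\left(Y \right)} = Y^{2}$
$L{\left(G \right)} C{\left(-85 \right)} = \left(\frac{9}{2}\right)^{2} \left(-84\right) = \frac{81}{4} \left(-84\right) = -1701$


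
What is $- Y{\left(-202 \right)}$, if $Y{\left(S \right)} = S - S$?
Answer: $0$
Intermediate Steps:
$Y{\left(S \right)} = 0$
$- Y{\left(-202 \right)} = \left(-1\right) 0 = 0$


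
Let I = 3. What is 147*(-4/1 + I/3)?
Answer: -441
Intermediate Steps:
147*(-4/1 + I/3) = 147*(-4/1 + 3/3) = 147*(-4*1 + 3*(⅓)) = 147*(-4 + 1) = 147*(-3) = -441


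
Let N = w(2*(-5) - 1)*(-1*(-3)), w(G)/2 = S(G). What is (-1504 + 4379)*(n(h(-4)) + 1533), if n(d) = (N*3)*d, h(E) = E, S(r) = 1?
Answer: 4200375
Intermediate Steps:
w(G) = 2 (w(G) = 2*1 = 2)
N = 6 (N = 2*(-1*(-3)) = 2*3 = 6)
n(d) = 18*d (n(d) = (6*3)*d = 18*d)
(-1504 + 4379)*(n(h(-4)) + 1533) = (-1504 + 4379)*(18*(-4) + 1533) = 2875*(-72 + 1533) = 2875*1461 = 4200375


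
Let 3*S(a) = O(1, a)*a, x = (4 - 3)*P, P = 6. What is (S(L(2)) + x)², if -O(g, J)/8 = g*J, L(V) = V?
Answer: 196/9 ≈ 21.778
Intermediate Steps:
O(g, J) = -8*J*g (O(g, J) = -8*g*J = -8*J*g)
x = 6 (x = (4 - 3)*6 = 1*6 = 6)
S(a) = -8*a²/3 (S(a) = ((-8*a*1)*a)/3 = ((-8*a)*a)/3 = (-8*a²)/3 = -8*a²/3)
(S(L(2)) + x)² = (-8/3*2² + 6)² = (-8/3*4 + 6)² = (-32/3 + 6)² = (-14/3)² = 196/9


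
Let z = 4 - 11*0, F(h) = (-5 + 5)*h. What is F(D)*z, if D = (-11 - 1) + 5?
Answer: 0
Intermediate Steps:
D = -7 (D = -12 + 5 = -7)
F(h) = 0 (F(h) = 0*h = 0)
z = 4 (z = 4 + 0 = 4)
F(D)*z = 0*4 = 0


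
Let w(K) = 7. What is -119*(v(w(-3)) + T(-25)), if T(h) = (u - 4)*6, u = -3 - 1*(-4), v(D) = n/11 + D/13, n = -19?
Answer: 326536/143 ≈ 2283.5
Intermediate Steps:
v(D) = -19/11 + D/13
u = 1 (u = -3 + 4 = 1)
T(h) = -18 (T(h) = (1 - 4)*6 = -3*6 = -18)
-119*(v(w(-3)) + T(-25)) = -119*((-19/11 + (1/13)*7) - 18) = -119*((-19/11 + 7/13) - 18) = -119*(-170/143 - 18) = -119*(-2744/143) = 326536/143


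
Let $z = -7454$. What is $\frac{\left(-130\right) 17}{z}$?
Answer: $\frac{1105}{3727} \approx 0.29648$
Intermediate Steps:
$\frac{\left(-130\right) 17}{z} = \frac{\left(-130\right) 17}{-7454} = \left(-2210\right) \left(- \frac{1}{7454}\right) = \frac{1105}{3727}$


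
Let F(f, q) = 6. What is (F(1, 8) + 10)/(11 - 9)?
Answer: 8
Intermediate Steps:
(F(1, 8) + 10)/(11 - 9) = (6 + 10)/(11 - 9) = 16/2 = (½)*16 = 8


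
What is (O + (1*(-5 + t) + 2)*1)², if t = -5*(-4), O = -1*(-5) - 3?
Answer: 361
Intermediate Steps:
O = 2 (O = 5 - 3 = 2)
t = 20
(O + (1*(-5 + t) + 2)*1)² = (2 + (1*(-5 + 20) + 2)*1)² = (2 + (1*15 + 2)*1)² = (2 + (15 + 2)*1)² = (2 + 17*1)² = (2 + 17)² = 19² = 361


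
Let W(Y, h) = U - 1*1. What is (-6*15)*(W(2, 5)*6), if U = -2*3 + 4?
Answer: 1620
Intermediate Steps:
U = -2 (U = -6 + 4 = -2)
W(Y, h) = -3 (W(Y, h) = -2 - 1*1 = -2 - 1 = -3)
(-6*15)*(W(2, 5)*6) = (-6*15)*(-3*6) = -90*(-18) = 1620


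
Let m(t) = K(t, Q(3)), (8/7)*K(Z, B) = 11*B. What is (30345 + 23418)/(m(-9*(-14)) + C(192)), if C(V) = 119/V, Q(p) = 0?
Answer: 10322496/119 ≈ 86744.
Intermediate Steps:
K(Z, B) = 77*B/8 (K(Z, B) = 7*(11*B)/8 = 77*B/8)
m(t) = 0 (m(t) = (77/8)*0 = 0)
(30345 + 23418)/(m(-9*(-14)) + C(192)) = (30345 + 23418)/(0 + 119/192) = 53763/(0 + 119*(1/192)) = 53763/(0 + 119/192) = 53763/(119/192) = 53763*(192/119) = 10322496/119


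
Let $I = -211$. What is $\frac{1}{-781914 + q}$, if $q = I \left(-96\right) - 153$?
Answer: $- \frac{1}{761811} \approx -1.3127 \cdot 10^{-6}$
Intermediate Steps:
$q = 20103$ ($q = \left(-211\right) \left(-96\right) - 153 = 20256 - 153 = 20103$)
$\frac{1}{-781914 + q} = \frac{1}{-781914 + 20103} = \frac{1}{-761811} = - \frac{1}{761811}$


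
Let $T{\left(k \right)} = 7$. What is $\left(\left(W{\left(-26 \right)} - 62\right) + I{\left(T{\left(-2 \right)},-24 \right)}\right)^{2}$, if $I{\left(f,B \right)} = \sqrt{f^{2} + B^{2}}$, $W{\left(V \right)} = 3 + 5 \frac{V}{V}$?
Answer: $841$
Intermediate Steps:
$W{\left(V \right)} = 8$ ($W{\left(V \right)} = 3 + 5 \cdot 1 = 3 + 5 = 8$)
$I{\left(f,B \right)} = \sqrt{B^{2} + f^{2}}$
$\left(\left(W{\left(-26 \right)} - 62\right) + I{\left(T{\left(-2 \right)},-24 \right)}\right)^{2} = \left(\left(8 - 62\right) + \sqrt{\left(-24\right)^{2} + 7^{2}}\right)^{2} = \left(\left(8 - 62\right) + \sqrt{576 + 49}\right)^{2} = \left(-54 + \sqrt{625}\right)^{2} = \left(-54 + 25\right)^{2} = \left(-29\right)^{2} = 841$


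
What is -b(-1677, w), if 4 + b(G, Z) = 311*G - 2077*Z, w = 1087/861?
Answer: 451313110/861 ≈ 5.2417e+5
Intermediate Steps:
w = 1087/861 (w = 1087*(1/861) = 1087/861 ≈ 1.2625)
b(G, Z) = -4 - 2077*Z + 311*G (b(G, Z) = -4 + (311*G - 2077*Z) = -4 + (-2077*Z + 311*G) = -4 - 2077*Z + 311*G)
-b(-1677, w) = -(-4 - 2077*1087/861 + 311*(-1677)) = -(-4 - 2257699/861 - 521547) = -1*(-451313110/861) = 451313110/861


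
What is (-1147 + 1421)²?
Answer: 75076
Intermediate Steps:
(-1147 + 1421)² = 274² = 75076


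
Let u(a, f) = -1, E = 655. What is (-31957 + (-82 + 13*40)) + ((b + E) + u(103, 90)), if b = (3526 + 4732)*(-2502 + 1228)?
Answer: -10551557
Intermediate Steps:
b = -10520692 (b = 8258*(-1274) = -10520692)
(-31957 + (-82 + 13*40)) + ((b + E) + u(103, 90)) = (-31957 + (-82 + 13*40)) + ((-10520692 + 655) - 1) = (-31957 + (-82 + 520)) + (-10520037 - 1) = (-31957 + 438) - 10520038 = -31519 - 10520038 = -10551557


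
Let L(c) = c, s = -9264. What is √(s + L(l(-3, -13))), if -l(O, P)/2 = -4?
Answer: 2*I*√2314 ≈ 96.208*I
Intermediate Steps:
l(O, P) = 8 (l(O, P) = -2*(-4) = 8)
√(s + L(l(-3, -13))) = √(-9264 + 8) = √(-9256) = 2*I*√2314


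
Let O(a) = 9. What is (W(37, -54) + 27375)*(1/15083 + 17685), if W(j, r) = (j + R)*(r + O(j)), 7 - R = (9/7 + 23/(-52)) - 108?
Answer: 499379637003270/1372553 ≈ 3.6383e+8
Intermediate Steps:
R = 41553/364 (R = 7 - ((9/7 + 23/(-52)) - 108) = 7 - ((9*(1/7) + 23*(-1/52)) - 108) = 7 - ((9/7 - 23/52) - 108) = 7 - (307/364 - 108) = 7 - 1*(-39005/364) = 7 + 39005/364 = 41553/364 ≈ 114.16)
W(j, r) = (9 + r)*(41553/364 + j) (W(j, r) = (j + 41553/364)*(r + 9) = (41553/364 + j)*(9 + r) = (9 + r)*(41553/364 + j))
(W(37, -54) + 27375)*(1/15083 + 17685) = ((373977/364 + 9*37 + (41553/364)*(-54) + 37*(-54)) + 27375)*(1/15083 + 17685) = ((373977/364 + 333 - 1121931/182 - 1998) + 27375)*(1/15083 + 17685) = (-2475945/364 + 27375)*(266742856/15083) = (7488555/364)*(266742856/15083) = 499379637003270/1372553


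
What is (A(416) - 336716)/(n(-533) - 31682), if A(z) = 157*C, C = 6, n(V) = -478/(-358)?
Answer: 60103546/5670839 ≈ 10.599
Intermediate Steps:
n(V) = 239/179 (n(V) = -478*(-1/358) = 239/179)
A(z) = 942 (A(z) = 157*6 = 942)
(A(416) - 336716)/(n(-533) - 31682) = (942 - 336716)/(239/179 - 31682) = -335774/(-5670839/179) = -335774*(-179/5670839) = 60103546/5670839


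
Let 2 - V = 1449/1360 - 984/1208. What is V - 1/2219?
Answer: 796861659/455693840 ≈ 1.7487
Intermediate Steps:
V = 359201/205360 (V = 2 - (1449/1360 - 984/1208) = 2 - (1449*(1/1360) - 984*1/1208) = 2 - (1449/1360 - 123/151) = 2 - 1*51519/205360 = 2 - 51519/205360 = 359201/205360 ≈ 1.7491)
V - 1/2219 = 359201/205360 - 1/2219 = 796861659/455693840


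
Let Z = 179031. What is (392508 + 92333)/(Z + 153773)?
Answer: 484841/332804 ≈ 1.4568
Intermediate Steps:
(392508 + 92333)/(Z + 153773) = (392508 + 92333)/(179031 + 153773) = 484841/332804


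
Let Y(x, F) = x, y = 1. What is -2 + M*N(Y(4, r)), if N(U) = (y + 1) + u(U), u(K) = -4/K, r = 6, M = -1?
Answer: -3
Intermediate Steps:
N(U) = 2 - 4/U (N(U) = (1 + 1) - 4/U = 2 - 4/U)
-2 + M*N(Y(4, r)) = -2 - (2 - 4/4) = -2 - (2 - 4*¼) = -2 - (2 - 1) = -2 - 1*1 = -2 - 1 = -3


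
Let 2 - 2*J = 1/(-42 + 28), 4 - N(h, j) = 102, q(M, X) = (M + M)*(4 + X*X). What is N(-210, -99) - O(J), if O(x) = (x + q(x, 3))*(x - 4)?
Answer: -11843/784 ≈ -15.106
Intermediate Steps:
q(M, X) = 2*M*(4 + X**2) (q(M, X) = (2*M)*(4 + X**2) = 2*M*(4 + X**2))
N(h, j) = -98 (N(h, j) = 4 - 1*102 = 4 - 102 = -98)
J = 29/28 (J = 1 - 1/(2*(-42 + 28)) = 1 - 1/2/(-14) = 1 - 1/2*(-1/14) = 1 + 1/28 = 29/28 ≈ 1.0357)
O(x) = 27*x*(-4 + x) (O(x) = (x + 2*x*(4 + 3**2))*(x - 4) = (x + 2*x*(4 + 9))*(-4 + x) = (x + 2*x*13)*(-4 + x) = (x + 26*x)*(-4 + x) = (27*x)*(-4 + x) = 27*x*(-4 + x))
N(-210, -99) - O(J) = -98 - 27*29*(-4 + 29/28)/28 = -98 - 27*29*(-83)/(28*28) = -98 - 1*(-64989/784) = -98 + 64989/784 = -11843/784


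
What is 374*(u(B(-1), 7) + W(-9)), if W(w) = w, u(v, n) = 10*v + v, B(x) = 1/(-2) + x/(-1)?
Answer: -1309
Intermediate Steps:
B(x) = -½ - x (B(x) = 1*(-½) + x*(-1) = -½ - x)
u(v, n) = 11*v
374*(u(B(-1), 7) + W(-9)) = 374*(11*(-½ - 1*(-1)) - 9) = 374*(11*(-½ + 1) - 9) = 374*(11*(½) - 9) = 374*(11/2 - 9) = 374*(-7/2) = -1309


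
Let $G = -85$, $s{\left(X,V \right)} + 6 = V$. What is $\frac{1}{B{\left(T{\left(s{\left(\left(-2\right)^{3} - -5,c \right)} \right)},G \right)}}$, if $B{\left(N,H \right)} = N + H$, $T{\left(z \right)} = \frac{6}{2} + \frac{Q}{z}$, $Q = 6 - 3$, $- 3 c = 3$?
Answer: $- \frac{7}{577} \approx -0.012132$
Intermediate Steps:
$c = -1$ ($c = \left(- \frac{1}{3}\right) 3 = -1$)
$s{\left(X,V \right)} = -6 + V$
$Q = 3$
$T{\left(z \right)} = 3 + \frac{3}{z}$ ($T{\left(z \right)} = \frac{6}{2} + \frac{3}{z} = 6 \cdot \frac{1}{2} + \frac{3}{z} = 3 + \frac{3}{z}$)
$B{\left(N,H \right)} = H + N$
$\frac{1}{B{\left(T{\left(s{\left(\left(-2\right)^{3} - -5,c \right)} \right)},G \right)}} = \frac{1}{-85 + \left(3 + \frac{3}{-6 - 1}\right)} = \frac{1}{-85 + \left(3 + \frac{3}{-7}\right)} = \frac{1}{-85 + \left(3 + 3 \left(- \frac{1}{7}\right)\right)} = \frac{1}{-85 + \left(3 - \frac{3}{7}\right)} = \frac{1}{-85 + \frac{18}{7}} = \frac{1}{- \frac{577}{7}} = - \frac{7}{577}$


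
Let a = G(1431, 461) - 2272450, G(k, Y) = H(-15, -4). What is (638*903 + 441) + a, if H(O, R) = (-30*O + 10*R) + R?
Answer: -1695489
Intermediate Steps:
H(O, R) = -30*O + 11*R
G(k, Y) = 406 (G(k, Y) = -30*(-15) + 11*(-4) = 450 - 44 = 406)
a = -2272044 (a = 406 - 2272450 = -2272044)
(638*903 + 441) + a = (638*903 + 441) - 2272044 = (576114 + 441) - 2272044 = 576555 - 2272044 = -1695489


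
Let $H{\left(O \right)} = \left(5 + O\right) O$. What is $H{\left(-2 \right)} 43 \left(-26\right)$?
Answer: $6708$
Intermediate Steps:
$H{\left(O \right)} = O \left(5 + O\right)$
$H{\left(-2 \right)} 43 \left(-26\right) = - 2 \left(5 - 2\right) 43 \left(-26\right) = \left(-2\right) 3 \cdot 43 \left(-26\right) = \left(-6\right) 43 \left(-26\right) = \left(-258\right) \left(-26\right) = 6708$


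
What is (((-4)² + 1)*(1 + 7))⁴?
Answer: 342102016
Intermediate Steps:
(((-4)² + 1)*(1 + 7))⁴ = ((16 + 1)*8)⁴ = (17*8)⁴ = 136⁴ = 342102016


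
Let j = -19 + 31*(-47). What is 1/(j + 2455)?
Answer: 1/979 ≈ 0.0010215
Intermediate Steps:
j = -1476 (j = -19 - 1457 = -1476)
1/(j + 2455) = 1/(-1476 + 2455) = 1/979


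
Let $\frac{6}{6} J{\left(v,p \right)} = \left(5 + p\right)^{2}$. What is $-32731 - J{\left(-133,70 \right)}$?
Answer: $-38356$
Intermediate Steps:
$J{\left(v,p \right)} = \left(5 + p\right)^{2}$
$-32731 - J{\left(-133,70 \right)} = -32731 - \left(5 + 70\right)^{2} = -32731 - 75^{2} = -32731 - 5625 = -38356$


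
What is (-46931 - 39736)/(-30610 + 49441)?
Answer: -28889/6277 ≈ -4.6024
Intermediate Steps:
(-46931 - 39736)/(-30610 + 49441) = -86667/18831 = -86667*1/18831 = -28889/6277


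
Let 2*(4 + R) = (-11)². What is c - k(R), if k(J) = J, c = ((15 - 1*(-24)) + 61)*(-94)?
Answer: -18913/2 ≈ -9456.5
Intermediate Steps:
c = -9400 (c = ((15 + 24) + 61)*(-94) = (39 + 61)*(-94) = 100*(-94) = -9400)
R = 113/2 (R = -4 + (½)*(-11)² = -4 + (½)*121 = -4 + 121/2 = 113/2 ≈ 56.500)
c - k(R) = -9400 - 1*113/2 = -9400 - 113/2 = -18913/2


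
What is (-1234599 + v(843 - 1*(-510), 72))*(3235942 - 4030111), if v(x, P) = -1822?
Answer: 981927229149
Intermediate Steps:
(-1234599 + v(843 - 1*(-510), 72))*(3235942 - 4030111) = (-1234599 - 1822)*(3235942 - 4030111) = -1236421*(-794169) = 981927229149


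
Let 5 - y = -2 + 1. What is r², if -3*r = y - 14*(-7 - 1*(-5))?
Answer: 1156/9 ≈ 128.44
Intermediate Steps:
y = 6 (y = 5 - (-2 + 1) = 5 - 1*(-1) = 5 + 1 = 6)
r = -34/3 (r = -(6 - 14*(-7 - 1*(-5)))/3 = -(6 - 14*(-7 + 5))/3 = -(6 - 14*(-2))/3 = -(6 + 28)/3 = -⅓*34 = -34/3 ≈ -11.333)
r² = (-34/3)² = 1156/9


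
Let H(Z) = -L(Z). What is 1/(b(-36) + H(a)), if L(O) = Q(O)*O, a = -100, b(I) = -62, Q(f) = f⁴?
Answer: 1/9999999938 ≈ 1.0000e-10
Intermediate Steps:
L(O) = O⁵ (L(O) = O⁴*O = O⁵)
H(Z) = -Z⁵
1/(b(-36) + H(a)) = 1/(-62 - 1*(-100)⁵) = 1/(-62 - 1*(-10000000000)) = 1/(-62 + 10000000000) = 1/9999999938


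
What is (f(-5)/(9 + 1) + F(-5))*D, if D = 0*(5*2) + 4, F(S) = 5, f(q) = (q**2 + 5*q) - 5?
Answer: 18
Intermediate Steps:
f(q) = -5 + q**2 + 5*q
D = 4 (D = 0*10 + 4 = 0 + 4 = 4)
(f(-5)/(9 + 1) + F(-5))*D = ((-5 + (-5)**2 + 5*(-5))/(9 + 1) + 5)*4 = ((-5 + 25 - 25)/10 + 5)*4 = (-5*1/10 + 5)*4 = (-1/2 + 5)*4 = (9/2)*4 = 18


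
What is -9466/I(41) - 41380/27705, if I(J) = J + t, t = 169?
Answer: -9031511/193935 ≈ -46.570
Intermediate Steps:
I(J) = 169 + J (I(J) = J + 169 = 169 + J)
-9466/I(41) - 41380/27705 = -9466/(169 + 41) - 41380/27705 = -9466/210 - 41380*1/27705 = -9466*1/210 - 8276/5541 = -4733/105 - 8276/5541 = -9031511/193935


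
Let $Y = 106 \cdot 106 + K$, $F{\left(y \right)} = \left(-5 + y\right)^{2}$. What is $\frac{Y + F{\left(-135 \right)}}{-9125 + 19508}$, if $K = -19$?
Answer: $\frac{30817}{10383} \approx 2.968$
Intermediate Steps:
$Y = 11217$ ($Y = 106 \cdot 106 - 19 = 11236 - 19 = 11217$)
$\frac{Y + F{\left(-135 \right)}}{-9125 + 19508} = \frac{11217 + \left(-5 - 135\right)^{2}}{-9125 + 19508} = \frac{11217 + \left(-140\right)^{2}}{10383} = \left(11217 + 19600\right) \frac{1}{10383} = 30817 \cdot \frac{1}{10383} = \frac{30817}{10383}$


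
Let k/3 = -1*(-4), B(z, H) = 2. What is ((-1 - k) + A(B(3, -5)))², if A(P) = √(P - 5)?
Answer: (13 - I*√3)² ≈ 166.0 - 45.033*I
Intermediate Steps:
k = 12 (k = 3*(-1*(-4)) = 3*4 = 12)
A(P) = √(-5 + P)
((-1 - k) + A(B(3, -5)))² = ((-1 - 1*12) + √(-5 + 2))² = ((-1 - 12) + √(-3))² = (-13 + I*√3)²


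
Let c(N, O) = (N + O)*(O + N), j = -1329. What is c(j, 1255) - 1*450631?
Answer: -445155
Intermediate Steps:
c(N, O) = (N + O)**2 (c(N, O) = (N + O)*(N + O) = (N + O)**2)
c(j, 1255) - 1*450631 = (-1329 + 1255)**2 - 1*450631 = (-74)**2 - 450631 = 5476 - 450631 = -445155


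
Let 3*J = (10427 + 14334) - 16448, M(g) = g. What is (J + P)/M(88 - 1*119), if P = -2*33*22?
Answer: -1319/31 ≈ -42.548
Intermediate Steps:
J = 2771 (J = ((10427 + 14334) - 16448)/3 = (24761 - 16448)/3 = (⅓)*8313 = 2771)
P = -1452 (P = -66*22 = -1452)
(J + P)/M(88 - 1*119) = (2771 - 1452)/(88 - 1*119) = 1319/(88 - 119) = 1319/(-31) = 1319*(-1/31) = -1319/31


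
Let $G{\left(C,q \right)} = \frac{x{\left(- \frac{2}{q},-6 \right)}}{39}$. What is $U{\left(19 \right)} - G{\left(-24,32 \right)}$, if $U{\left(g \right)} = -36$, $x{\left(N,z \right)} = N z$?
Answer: $- \frac{3745}{104} \approx -36.01$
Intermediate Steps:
$G{\left(C,q \right)} = \frac{4}{13 q}$ ($G{\left(C,q \right)} = \frac{- \frac{2}{q} \left(-6\right)}{39} = \frac{12}{q} \frac{1}{39} = \frac{4}{13 q}$)
$U{\left(19 \right)} - G{\left(-24,32 \right)} = -36 - \frac{4}{13 \cdot 32} = -36 - \frac{4}{13} \cdot \frac{1}{32} = -36 - \frac{1}{104} = - \frac{3745}{104}$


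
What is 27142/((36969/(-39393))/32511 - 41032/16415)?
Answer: -190200153302240130/17516842725157 ≈ -10858.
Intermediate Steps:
27142/((36969/(-39393))/32511 - 41032/16415) = 27142/((36969*(-1/39393))*(1/32511) - 41032*1/16415) = 27142/(-12323/13131*1/32511 - 41032/16415) = 27142/(-12323/426901941 - 41032/16415) = 27142/(-17516842725157/7007595361515) = 27142*(-7007595361515/17516842725157) = -190200153302240130/17516842725157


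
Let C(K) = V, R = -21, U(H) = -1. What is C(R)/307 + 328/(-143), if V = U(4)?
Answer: -100839/43901 ≈ -2.2970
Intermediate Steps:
V = -1
C(K) = -1
C(R)/307 + 328/(-143) = -1/307 + 328/(-143) = -1*1/307 + 328*(-1/143) = -1/307 - 328/143 = -100839/43901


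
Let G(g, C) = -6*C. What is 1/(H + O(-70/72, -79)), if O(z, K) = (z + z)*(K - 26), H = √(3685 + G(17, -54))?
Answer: 7350/1356301 - 36*√4009/1356301 ≈ 0.0037386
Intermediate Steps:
H = √4009 (H = √(3685 - 6*(-54)) = √(3685 + 324) = √4009 ≈ 63.317)
O(z, K) = 2*z*(-26 + K) (O(z, K) = (2*z)*(-26 + K) = 2*z*(-26 + K))
1/(H + O(-70/72, -79)) = 1/(√4009 + 2*(-70/72)*(-26 - 79)) = 1/(√4009 + 2*(-70*1/72)*(-105)) = 1/(√4009 + 2*(-35/36)*(-105)) = 1/(√4009 + 1225/6) = 1/(1225/6 + √4009)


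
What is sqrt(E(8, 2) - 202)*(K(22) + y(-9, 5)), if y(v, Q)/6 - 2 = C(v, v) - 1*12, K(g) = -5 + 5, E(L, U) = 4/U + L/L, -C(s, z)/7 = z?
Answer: 318*I*sqrt(199) ≈ 4485.9*I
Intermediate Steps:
C(s, z) = -7*z
E(L, U) = 1 + 4/U (E(L, U) = 4/U + 1 = 1 + 4/U)
K(g) = 0
y(v, Q) = -60 - 42*v (y(v, Q) = 12 + 6*(-7*v - 1*12) = 12 + 6*(-7*v - 12) = 12 + 6*(-12 - 7*v) = 12 + (-72 - 42*v) = -60 - 42*v)
sqrt(E(8, 2) - 202)*(K(22) + y(-9, 5)) = sqrt((4 + 2)/2 - 202)*(0 + (-60 - 42*(-9))) = sqrt((1/2)*6 - 202)*(0 + (-60 + 378)) = sqrt(3 - 202)*(0 + 318) = sqrt(-199)*318 = (I*sqrt(199))*318 = 318*I*sqrt(199)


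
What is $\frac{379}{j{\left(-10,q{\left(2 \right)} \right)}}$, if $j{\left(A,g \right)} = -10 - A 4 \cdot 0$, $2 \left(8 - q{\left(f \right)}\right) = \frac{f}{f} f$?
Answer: $- \frac{379}{10} \approx -37.9$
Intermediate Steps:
$q{\left(f \right)} = 8 - \frac{f}{2}$ ($q{\left(f \right)} = 8 - \frac{\frac{f}{f} f}{2} = 8 - \frac{1 f}{2} = 8 - \frac{f}{2}$)
$j{\left(A,g \right)} = -10$ ($j{\left(A,g \right)} = -10 - 4 A 0 = -10 - 0 = -10 + 0 = -10$)
$\frac{379}{j{\left(-10,q{\left(2 \right)} \right)}} = \frac{379}{-10} = 379 \left(- \frac{1}{10}\right) = - \frac{379}{10}$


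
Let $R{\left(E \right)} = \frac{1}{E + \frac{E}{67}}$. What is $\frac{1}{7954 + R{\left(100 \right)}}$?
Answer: $\frac{6800}{54087267} \approx 0.00012572$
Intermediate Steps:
$R{\left(E \right)} = \frac{67}{68 E}$ ($R{\left(E \right)} = \frac{1}{E + E \frac{1}{67}} = \frac{1}{E + \frac{E}{67}} = \frac{1}{\frac{68}{67} E} = \frac{67}{68 E}$)
$\frac{1}{7954 + R{\left(100 \right)}} = \frac{1}{7954 + \frac{67}{68 \cdot 100}} = \frac{1}{7954 + \frac{67}{68} \cdot \frac{1}{100}} = \frac{1}{7954 + \frac{67}{6800}} = \frac{1}{\frac{54087267}{6800}} = \frac{6800}{54087267}$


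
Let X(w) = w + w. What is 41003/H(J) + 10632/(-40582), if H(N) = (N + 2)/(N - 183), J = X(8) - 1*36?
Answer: 168894254531/365238 ≈ 4.6242e+5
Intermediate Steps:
X(w) = 2*w
J = -20 (J = 2*8 - 1*36 = 16 - 36 = -20)
H(N) = (2 + N)/(-183 + N)
41003/H(J) + 10632/(-40582) = 41003/(((2 - 20)/(-183 - 20))) + 10632/(-40582) = 41003/((-18/(-203))) + 10632*(-1/40582) = 41003/((-1/203*(-18))) - 5316/20291 = 41003/(18/203) - 5316/20291 = 41003*(203/18) - 5316/20291 = 8323609/18 - 5316/20291 = 168894254531/365238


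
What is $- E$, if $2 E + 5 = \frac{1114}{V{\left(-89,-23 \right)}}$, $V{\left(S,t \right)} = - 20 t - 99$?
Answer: $\frac{691}{722} \approx 0.95706$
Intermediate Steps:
$V{\left(S,t \right)} = -99 - 20 t$
$E = - \frac{691}{722}$ ($E = - \frac{5}{2} + \frac{1114 \frac{1}{-99 - -460}}{2} = - \frac{5}{2} + \frac{1114 \frac{1}{-99 + 460}}{2} = - \frac{5}{2} + \frac{1114 \cdot \frac{1}{361}}{2} = - \frac{5}{2} + \frac{1}{2} \cdot \frac{1114}{361} = - \frac{5}{2} + \frac{557}{361} = - \frac{691}{722} \approx -0.95706$)
$- E = \left(-1\right) \left(- \frac{691}{722}\right) = \frac{691}{722}$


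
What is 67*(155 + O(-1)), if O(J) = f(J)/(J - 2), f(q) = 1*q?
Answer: 31222/3 ≈ 10407.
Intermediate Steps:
f(q) = q
O(J) = J/(-2 + J) (O(J) = J/(J - 2) = J/(-2 + J))
67*(155 + O(-1)) = 67*(155 - 1/(-2 - 1)) = 67*(155 - 1/(-3)) = 67*(155 - 1*(-⅓)) = 67*(155 + ⅓) = 67*(466/3) = 31222/3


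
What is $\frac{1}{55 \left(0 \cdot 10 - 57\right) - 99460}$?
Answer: $- \frac{1}{102595} \approx -9.7471 \cdot 10^{-6}$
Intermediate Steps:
$\frac{1}{55 \left(0 \cdot 10 - 57\right) - 99460} = \frac{1}{55 \left(0 - 57\right) - 99460} = \frac{1}{55 \left(-57\right) - 99460} = \frac{1}{-3135 - 99460} = \frac{1}{-102595} = - \frac{1}{102595}$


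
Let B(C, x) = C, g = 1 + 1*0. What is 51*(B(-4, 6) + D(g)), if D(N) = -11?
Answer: -765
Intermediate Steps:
g = 1 (g = 1 + 0 = 1)
51*(B(-4, 6) + D(g)) = 51*(-4 - 11) = 51*(-15) = -765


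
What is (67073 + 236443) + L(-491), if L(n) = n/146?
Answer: 44312845/146 ≈ 3.0351e+5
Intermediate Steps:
L(n) = n/146 (L(n) = n*(1/146) = n/146)
(67073 + 236443) + L(-491) = (67073 + 236443) + (1/146)*(-491) = 303516 - 491/146 = 44312845/146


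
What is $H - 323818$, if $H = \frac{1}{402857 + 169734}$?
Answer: $- \frac{185415272437}{572591} \approx -3.2382 \cdot 10^{5}$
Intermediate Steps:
$H = \frac{1}{572591} \approx 1.7464 \cdot 10^{-6}$
$H - 323818 = \frac{1}{572591} - 323818 = - \frac{185415272437}{572591}$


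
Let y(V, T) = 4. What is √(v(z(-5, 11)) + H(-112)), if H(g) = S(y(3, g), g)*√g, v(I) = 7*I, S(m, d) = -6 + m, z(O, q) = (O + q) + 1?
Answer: √(49 - 8*I*√7) ≈ 7.1546 - 1.4792*I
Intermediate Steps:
z(O, q) = 1 + O + q
H(g) = -2*√g (H(g) = (-6 + 4)*√g = -2*√g)
√(v(z(-5, 11)) + H(-112)) = √(7*(1 - 5 + 11) - 8*I*√7) = √(7*7 - 8*I*√7) = √(49 - 8*I*√7)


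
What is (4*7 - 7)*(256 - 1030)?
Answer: -16254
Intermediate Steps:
(4*7 - 7)*(256 - 1030) = (28 - 7)*(-774) = 21*(-774) = -16254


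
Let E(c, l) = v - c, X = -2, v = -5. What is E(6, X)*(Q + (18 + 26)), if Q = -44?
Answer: 0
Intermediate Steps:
E(c, l) = -5 - c
E(6, X)*(Q + (18 + 26)) = (-5 - 1*6)*(-44 + (18 + 26)) = (-5 - 6)*(-44 + 44) = -11*0 = 0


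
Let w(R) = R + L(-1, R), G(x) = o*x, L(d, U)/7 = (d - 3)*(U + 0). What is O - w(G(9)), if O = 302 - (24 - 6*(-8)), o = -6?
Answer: -1228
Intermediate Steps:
L(d, U) = 7*U*(-3 + d) (L(d, U) = 7*((d - 3)*(U + 0)) = 7*((-3 + d)*U) = 7*(U*(-3 + d)) = 7*U*(-3 + d))
G(x) = -6*x
O = 230 (O = 302 - (24 + 48) = 302 - 1*72 = 302 - 72 = 230)
w(R) = -27*R (w(R) = R + 7*R*(-3 - 1) = R + 7*R*(-4) = R - 28*R = -27*R)
O - w(G(9)) = 230 - (-27)*(-6*9) = 230 - (-27)*(-54) = 230 - 1*1458 = 230 - 1458 = -1228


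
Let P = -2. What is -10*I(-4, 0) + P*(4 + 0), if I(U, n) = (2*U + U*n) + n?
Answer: 72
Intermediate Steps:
I(U, n) = n + 2*U + U*n
-10*I(-4, 0) + P*(4 + 0) = -10*(0 + 2*(-4) - 4*0) - 2*(4 + 0) = -10*(0 - 8 + 0) - 2*4 = -10*(-8) - 8 = 80 - 8 = 72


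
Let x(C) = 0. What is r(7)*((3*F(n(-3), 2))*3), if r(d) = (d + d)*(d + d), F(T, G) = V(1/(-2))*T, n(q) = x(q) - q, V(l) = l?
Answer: -2646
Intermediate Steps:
n(q) = -q (n(q) = 0 - q = -q)
F(T, G) = -T/2 (F(T, G) = T/(-2) = -T/2)
r(d) = 4*d² (r(d) = (2*d)*(2*d) = 4*d²)
r(7)*((3*F(n(-3), 2))*3) = (4*7²)*((3*(-(-1)*(-3)/2))*3) = (4*49)*((3*(-½*3))*3) = 196*((3*(-3/2))*3) = 196*(-9/2*3) = 196*(-27/2) = -2646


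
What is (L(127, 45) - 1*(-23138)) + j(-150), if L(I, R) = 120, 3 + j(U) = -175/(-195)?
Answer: 906980/39 ≈ 23256.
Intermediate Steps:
j(U) = -82/39 (j(U) = -3 - 175/(-195) = -3 - 175*(-1/195) = -3 + 35/39 = -82/39)
(L(127, 45) - 1*(-23138)) + j(-150) = (120 - 1*(-23138)) - 82/39 = (120 + 23138) - 82/39 = 23258 - 82/39 = 906980/39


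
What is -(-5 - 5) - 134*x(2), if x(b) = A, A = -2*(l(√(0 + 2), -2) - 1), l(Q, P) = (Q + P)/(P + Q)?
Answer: 10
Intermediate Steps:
l(Q, P) = 1 (l(Q, P) = (P + Q)/(P + Q) = 1)
A = 0 (A = -2*(1 - 1) = -2*0 = 0)
x(b) = 0
-(-5 - 5) - 134*x(2) = -(-5 - 5) - 134*0 = -1*(-10) + 0 = 10 + 0 = 10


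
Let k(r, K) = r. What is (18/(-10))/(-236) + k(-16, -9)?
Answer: -18871/1180 ≈ -15.992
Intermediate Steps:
(18/(-10))/(-236) + k(-16, -9) = (18/(-10))/(-236) - 16 = -⅒*18*(-1/236) - 16 = -9/5*(-1/236) - 16 = 9/1180 - 16 = -18871/1180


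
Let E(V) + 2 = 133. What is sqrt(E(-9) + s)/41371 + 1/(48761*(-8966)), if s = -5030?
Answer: -1/437191126 + I*sqrt(4899)/41371 ≈ -2.2873e-9 + 0.0016918*I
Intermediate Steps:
E(V) = 131 (E(V) = -2 + 133 = 131)
sqrt(E(-9) + s)/41371 + 1/(48761*(-8966)) = sqrt(131 - 5030)/41371 + 1/(48761*(-8966)) = sqrt(-4899)*(1/41371) + (1/48761)*(-1/8966) = (I*sqrt(4899))*(1/41371) - 1/437191126 = I*sqrt(4899)/41371 - 1/437191126 = -1/437191126 + I*sqrt(4899)/41371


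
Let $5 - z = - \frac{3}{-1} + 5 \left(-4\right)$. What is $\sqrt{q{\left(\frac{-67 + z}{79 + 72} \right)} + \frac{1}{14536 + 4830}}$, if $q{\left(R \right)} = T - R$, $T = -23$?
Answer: $\frac{i \sqrt{194131776036202}}{2924266} \approx 4.7647 i$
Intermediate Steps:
$z = 22$ ($z = 5 - \left(- \frac{3}{-1} + 5 \left(-4\right)\right) = 5 - \left(\left(-3\right) \left(-1\right) - 20\right) = 5 - \left(3 - 20\right) = 5 - -17 = 5 + 17 = 22$)
$q{\left(R \right)} = -23 - R$
$\sqrt{q{\left(\frac{-67 + z}{79 + 72} \right)} + \frac{1}{14536 + 4830}} = \sqrt{\left(-23 - \frac{-67 + 22}{79 + 72}\right) + \frac{1}{14536 + 4830}} = \sqrt{\left(-23 - - \frac{45}{151}\right) + \frac{1}{19366}} = \sqrt{\left(-23 + \frac{45}{151}\right) + \frac{1}{19366}} = \sqrt{- \frac{3428}{151} + \frac{1}{19366}} = \sqrt{- \frac{66386497}{2924266}} = \frac{i \sqrt{194131776036202}}{2924266}$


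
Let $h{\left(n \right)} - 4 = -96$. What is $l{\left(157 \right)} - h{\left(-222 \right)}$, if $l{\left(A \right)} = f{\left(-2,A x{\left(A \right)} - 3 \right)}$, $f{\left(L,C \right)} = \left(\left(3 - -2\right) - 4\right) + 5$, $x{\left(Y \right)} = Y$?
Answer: $98$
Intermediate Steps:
$h{\left(n \right)} = -92$ ($h{\left(n \right)} = 4 - 96 = -92$)
$f{\left(L,C \right)} = 6$ ($f{\left(L,C \right)} = \left(\left(3 + 2\right) - 4\right) + 5 = \left(5 - 4\right) + 5 = 1 + 5 = 6$)
$l{\left(A \right)} = 6$
$l{\left(157 \right)} - h{\left(-222 \right)} = 6 - -92 = 6 + 92 = 98$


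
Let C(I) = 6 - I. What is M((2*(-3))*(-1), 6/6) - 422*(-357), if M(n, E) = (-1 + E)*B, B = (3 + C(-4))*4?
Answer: 150654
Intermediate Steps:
B = 52 (B = (3 + (6 - 1*(-4)))*4 = (3 + (6 + 4))*4 = (3 + 10)*4 = 13*4 = 52)
M(n, E) = -52 + 52*E (M(n, E) = (-1 + E)*52 = -52 + 52*E)
M((2*(-3))*(-1), 6/6) - 422*(-357) = (-52 + 52*(6/6)) - 422*(-357) = (-52 + 52*(6*(⅙))) + 150654 = (-52 + 52*1) + 150654 = (-52 + 52) + 150654 = 0 + 150654 = 150654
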